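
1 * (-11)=-11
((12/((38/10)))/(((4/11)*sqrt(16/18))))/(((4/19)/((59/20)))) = 5841*sqrt(2)/64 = 129.07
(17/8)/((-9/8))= -17/9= -1.89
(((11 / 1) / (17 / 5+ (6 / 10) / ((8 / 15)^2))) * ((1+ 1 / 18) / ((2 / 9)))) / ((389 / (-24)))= -401280 / 685807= -0.59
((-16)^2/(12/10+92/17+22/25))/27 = 6800/5373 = 1.27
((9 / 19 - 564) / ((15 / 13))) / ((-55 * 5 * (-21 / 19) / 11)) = -46397 / 2625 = -17.68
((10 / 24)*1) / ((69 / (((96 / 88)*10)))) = 50 / 759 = 0.07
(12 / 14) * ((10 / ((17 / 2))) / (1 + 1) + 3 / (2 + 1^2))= 1.36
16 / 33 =0.48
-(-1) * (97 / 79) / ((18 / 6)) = 97 / 237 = 0.41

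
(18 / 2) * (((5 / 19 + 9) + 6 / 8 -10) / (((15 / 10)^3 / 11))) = 22 / 57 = 0.39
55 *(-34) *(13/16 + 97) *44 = -16096025/2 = -8048012.50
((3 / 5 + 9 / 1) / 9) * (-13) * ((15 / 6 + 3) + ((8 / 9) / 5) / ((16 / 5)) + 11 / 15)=-58864 / 675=-87.21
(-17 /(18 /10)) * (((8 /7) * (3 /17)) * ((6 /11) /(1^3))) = -80 /77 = -1.04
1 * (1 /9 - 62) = -557 /9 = -61.89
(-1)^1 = -1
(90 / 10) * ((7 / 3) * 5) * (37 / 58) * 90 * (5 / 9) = 97125 / 29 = 3349.14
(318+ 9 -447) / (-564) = 10 / 47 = 0.21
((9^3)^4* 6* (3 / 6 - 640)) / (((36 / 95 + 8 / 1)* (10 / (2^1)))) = -25866784545319.53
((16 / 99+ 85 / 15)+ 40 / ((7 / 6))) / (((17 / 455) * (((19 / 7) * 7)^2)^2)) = 1806935 / 219330243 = 0.01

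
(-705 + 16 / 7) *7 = -4919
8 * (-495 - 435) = -7440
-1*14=-14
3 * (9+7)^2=768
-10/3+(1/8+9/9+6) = 91/24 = 3.79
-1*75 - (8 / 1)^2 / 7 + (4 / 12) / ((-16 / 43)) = -28573 / 336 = -85.04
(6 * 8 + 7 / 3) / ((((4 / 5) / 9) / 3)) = 6795 / 4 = 1698.75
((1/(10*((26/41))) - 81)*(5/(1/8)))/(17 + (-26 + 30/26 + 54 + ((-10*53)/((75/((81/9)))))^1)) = 105095/567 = 185.35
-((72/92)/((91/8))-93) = 194505/2093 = 92.93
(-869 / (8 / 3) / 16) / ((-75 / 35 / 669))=4069527 / 640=6358.64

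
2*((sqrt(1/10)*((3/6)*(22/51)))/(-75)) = -11*sqrt(10)/19125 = -0.00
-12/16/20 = -3/80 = -0.04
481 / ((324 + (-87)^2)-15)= 0.06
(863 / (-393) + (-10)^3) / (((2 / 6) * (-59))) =393863 / 7729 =50.96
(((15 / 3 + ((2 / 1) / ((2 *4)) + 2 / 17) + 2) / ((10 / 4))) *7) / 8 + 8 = 14387 / 1360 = 10.58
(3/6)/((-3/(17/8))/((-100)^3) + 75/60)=0.40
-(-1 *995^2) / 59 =990025 / 59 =16780.08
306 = 306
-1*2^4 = -16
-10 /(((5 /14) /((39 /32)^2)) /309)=-12851.26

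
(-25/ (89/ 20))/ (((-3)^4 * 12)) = -125/ 21627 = -0.01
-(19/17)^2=-361/289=-1.25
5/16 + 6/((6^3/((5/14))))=325/1008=0.32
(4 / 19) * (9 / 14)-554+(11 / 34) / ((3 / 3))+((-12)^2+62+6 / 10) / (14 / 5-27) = -562.08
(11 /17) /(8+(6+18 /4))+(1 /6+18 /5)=71737 /18870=3.80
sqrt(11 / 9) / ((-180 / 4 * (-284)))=sqrt(11) / 38340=0.00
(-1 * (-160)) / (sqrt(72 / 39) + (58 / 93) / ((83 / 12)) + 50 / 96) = -19385049515520 / 292050999611 + 4881036165120 * sqrt(78) / 292050999611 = 81.23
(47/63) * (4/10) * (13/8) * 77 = 6721/180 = 37.34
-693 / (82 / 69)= -47817 / 82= -583.13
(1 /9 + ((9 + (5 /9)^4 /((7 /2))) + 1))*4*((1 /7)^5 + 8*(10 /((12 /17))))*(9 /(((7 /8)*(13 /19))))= 1617734878610272 /23414151033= 69092.19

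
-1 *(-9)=9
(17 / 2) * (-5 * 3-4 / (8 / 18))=-204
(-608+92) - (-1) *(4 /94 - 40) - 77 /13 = -343309 /611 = -561.88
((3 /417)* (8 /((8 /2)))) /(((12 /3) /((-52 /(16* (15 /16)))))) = -26 /2085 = -0.01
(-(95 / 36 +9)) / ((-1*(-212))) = -419 / 7632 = -0.05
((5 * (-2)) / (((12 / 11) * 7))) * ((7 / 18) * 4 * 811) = -44605 / 27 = -1652.04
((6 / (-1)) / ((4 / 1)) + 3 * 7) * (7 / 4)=273 / 8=34.12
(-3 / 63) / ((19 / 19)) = -1 / 21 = -0.05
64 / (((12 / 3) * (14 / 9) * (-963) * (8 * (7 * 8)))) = -1 / 41944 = -0.00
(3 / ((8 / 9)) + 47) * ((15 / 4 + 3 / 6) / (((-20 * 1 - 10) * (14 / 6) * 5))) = -6851 / 11200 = -0.61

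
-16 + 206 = 190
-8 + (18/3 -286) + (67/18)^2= -88823/324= -274.15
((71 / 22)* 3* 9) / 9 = 213 / 22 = 9.68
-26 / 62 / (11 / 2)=-26 / 341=-0.08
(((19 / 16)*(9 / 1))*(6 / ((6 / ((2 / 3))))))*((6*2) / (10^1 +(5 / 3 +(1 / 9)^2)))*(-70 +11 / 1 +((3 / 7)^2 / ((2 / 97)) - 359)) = -555300441 / 185416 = -2994.89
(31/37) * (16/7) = 496/259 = 1.92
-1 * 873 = -873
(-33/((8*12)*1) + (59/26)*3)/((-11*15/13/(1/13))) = -2689/68640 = -0.04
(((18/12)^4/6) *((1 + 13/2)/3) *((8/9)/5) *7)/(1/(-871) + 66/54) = 164619/76576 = 2.15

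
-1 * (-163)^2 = -26569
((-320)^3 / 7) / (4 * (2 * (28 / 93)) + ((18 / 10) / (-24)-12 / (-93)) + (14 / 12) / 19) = -2316042240000 / 1248793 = -1854624.62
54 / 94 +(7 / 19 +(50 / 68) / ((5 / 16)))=50034 / 15181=3.30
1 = 1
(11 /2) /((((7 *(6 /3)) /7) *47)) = 11 /188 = 0.06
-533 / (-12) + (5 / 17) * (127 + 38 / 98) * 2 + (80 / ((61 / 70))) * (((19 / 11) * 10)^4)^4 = 161462580721228706763143436976433865531605809 / 28018123482692306602716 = 5762790674435042763266.88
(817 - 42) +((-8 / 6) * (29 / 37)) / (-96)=2064629 / 2664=775.01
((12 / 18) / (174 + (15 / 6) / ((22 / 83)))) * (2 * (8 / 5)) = 1408 / 121065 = 0.01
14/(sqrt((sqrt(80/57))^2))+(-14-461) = -475+7 * sqrt(285)/10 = -463.18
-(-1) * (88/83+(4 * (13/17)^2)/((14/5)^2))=1596843/1175363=1.36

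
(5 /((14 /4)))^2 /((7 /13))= 1300 /343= 3.79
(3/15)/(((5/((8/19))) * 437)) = 8/207575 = 0.00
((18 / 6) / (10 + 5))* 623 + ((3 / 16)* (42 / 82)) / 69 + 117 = 18226409 / 75440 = 241.60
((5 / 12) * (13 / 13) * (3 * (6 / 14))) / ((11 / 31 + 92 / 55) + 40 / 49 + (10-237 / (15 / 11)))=-179025 / 53788312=-0.00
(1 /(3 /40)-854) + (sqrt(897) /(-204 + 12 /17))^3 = -840.67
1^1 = 1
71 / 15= 4.73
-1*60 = -60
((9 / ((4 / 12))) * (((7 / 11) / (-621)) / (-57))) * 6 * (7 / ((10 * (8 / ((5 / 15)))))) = 49 / 576840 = 0.00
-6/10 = -3/5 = -0.60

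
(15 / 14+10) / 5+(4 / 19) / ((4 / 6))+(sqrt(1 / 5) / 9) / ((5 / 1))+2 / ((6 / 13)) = sqrt(5) / 225+5477 / 798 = 6.87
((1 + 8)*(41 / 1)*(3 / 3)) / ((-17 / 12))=-4428 / 17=-260.47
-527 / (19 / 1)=-527 / 19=-27.74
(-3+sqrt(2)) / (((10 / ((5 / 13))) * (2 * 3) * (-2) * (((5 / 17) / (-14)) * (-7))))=17 / 260 - 17 * sqrt(2) / 780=0.03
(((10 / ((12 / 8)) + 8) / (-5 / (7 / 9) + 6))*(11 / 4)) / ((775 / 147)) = -41503 / 2325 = -17.85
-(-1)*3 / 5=3 / 5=0.60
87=87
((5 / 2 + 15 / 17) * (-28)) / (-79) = 1610 / 1343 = 1.20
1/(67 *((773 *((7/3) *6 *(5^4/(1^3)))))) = 1/453171250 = 0.00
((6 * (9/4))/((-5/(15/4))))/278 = -81/2224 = -0.04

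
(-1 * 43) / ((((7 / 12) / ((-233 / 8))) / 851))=25578507 / 14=1827036.21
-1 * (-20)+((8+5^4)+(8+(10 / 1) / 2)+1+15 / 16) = 10687 / 16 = 667.94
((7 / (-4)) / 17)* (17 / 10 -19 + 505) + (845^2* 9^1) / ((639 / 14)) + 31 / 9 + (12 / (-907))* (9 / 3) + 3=55470877566313 / 394109640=140749.86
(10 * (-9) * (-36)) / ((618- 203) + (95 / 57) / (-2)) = 3888 / 497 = 7.82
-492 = -492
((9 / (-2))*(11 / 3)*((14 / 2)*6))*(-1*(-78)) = -54054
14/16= 7/8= 0.88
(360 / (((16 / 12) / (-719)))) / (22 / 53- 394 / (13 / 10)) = 66877785 / 104267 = 641.41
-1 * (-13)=13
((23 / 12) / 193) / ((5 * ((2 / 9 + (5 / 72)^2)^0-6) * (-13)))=23 / 752700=0.00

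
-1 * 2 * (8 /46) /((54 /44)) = -176 /621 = -0.28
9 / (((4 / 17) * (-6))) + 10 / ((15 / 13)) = 55 / 24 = 2.29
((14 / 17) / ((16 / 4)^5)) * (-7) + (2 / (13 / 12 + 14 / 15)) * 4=4171991 / 1053184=3.96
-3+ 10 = 7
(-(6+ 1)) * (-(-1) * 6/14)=-3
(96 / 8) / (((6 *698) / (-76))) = -76 / 349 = -0.22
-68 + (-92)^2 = 8396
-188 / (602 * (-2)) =47 / 301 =0.16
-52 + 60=8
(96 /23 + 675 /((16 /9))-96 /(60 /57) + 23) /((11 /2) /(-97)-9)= -56339249 /1616440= -34.85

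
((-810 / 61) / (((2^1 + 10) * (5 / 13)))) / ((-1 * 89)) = 351 / 10858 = 0.03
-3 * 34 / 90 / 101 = -17 / 1515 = -0.01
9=9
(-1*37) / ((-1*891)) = 37 / 891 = 0.04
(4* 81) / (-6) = -54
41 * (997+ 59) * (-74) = -3203904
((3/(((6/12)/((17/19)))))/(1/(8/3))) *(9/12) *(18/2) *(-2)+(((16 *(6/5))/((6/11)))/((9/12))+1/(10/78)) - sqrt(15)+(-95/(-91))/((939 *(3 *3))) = -10120826882/73058895 - sqrt(15) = -142.40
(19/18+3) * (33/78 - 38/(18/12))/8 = -141839/11232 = -12.63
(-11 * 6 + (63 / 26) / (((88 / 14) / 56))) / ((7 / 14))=-12702 / 143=-88.83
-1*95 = -95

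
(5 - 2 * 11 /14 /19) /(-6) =-109 /133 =-0.82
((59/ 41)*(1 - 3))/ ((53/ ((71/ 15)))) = -8378/ 32595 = -0.26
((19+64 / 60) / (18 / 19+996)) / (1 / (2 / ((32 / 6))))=817 / 108240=0.01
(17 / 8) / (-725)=-17 / 5800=-0.00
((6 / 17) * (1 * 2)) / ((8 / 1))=3 / 34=0.09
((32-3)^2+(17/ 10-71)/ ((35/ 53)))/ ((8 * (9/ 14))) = 257621/ 1800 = 143.12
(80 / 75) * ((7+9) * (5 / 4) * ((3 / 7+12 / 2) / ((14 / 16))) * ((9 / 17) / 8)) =8640 / 833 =10.37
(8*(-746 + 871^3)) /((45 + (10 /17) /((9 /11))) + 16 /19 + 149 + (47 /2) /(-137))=842111410372272 /31126255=27054697.40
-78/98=-39/49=-0.80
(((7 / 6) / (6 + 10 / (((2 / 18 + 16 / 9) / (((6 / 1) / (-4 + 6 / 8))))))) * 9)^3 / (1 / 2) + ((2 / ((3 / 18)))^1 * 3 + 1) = -522521427 / 85939808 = -6.08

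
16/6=8/3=2.67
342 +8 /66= 11290 /33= 342.12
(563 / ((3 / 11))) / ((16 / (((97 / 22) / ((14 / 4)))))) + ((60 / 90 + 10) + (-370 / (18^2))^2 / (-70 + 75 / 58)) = 101425038325 / 585661104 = 173.18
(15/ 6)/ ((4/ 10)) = 25/ 4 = 6.25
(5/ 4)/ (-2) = -5/ 8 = -0.62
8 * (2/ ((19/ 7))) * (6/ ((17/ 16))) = 10752/ 323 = 33.29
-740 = -740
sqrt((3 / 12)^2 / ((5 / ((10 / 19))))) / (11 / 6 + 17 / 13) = 39 * sqrt(38) / 9310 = 0.03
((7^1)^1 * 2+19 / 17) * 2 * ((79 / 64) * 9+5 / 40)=339.67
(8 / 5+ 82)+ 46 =648 / 5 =129.60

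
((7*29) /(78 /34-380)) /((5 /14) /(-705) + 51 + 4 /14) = -6812274 /650042777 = -0.01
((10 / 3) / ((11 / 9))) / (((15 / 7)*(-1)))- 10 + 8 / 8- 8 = -201 / 11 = -18.27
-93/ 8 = -11.62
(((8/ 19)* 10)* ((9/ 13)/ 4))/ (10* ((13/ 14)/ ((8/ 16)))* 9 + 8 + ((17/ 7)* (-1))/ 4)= 560/ 134121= 0.00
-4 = -4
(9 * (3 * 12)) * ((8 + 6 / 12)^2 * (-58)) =-1357722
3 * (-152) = -456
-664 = -664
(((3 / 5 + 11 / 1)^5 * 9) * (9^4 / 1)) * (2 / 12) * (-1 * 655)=-846199102327632 / 625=-1353918563724.21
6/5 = 1.20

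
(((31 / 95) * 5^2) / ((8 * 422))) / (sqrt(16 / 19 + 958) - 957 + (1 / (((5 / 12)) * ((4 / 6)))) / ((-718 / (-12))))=-477909030075 / 189059816796491056 - 499413875 * sqrt(346142) / 3592136519133330064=-0.00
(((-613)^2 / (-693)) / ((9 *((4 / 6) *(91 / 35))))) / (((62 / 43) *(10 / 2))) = -16158067 / 3351348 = -4.82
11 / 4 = 2.75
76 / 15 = 5.07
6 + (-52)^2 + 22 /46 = 62341 /23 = 2710.48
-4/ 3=-1.33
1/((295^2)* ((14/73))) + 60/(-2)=-36550427/1218350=-30.00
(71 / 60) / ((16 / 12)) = 71 / 80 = 0.89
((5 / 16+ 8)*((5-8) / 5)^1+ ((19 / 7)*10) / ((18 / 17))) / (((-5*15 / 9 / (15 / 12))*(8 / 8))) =-104063 / 33600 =-3.10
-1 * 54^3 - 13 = -157477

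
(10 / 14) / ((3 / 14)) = 10 / 3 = 3.33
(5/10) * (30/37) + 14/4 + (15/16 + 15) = 11747/592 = 19.84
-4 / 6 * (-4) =8 / 3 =2.67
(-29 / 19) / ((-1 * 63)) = 29 / 1197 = 0.02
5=5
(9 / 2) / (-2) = -9 / 4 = -2.25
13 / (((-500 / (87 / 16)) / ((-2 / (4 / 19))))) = 21489 / 16000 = 1.34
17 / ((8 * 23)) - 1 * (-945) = 173897 / 184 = 945.09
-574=-574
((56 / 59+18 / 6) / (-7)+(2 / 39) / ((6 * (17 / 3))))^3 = -3656961780759496 / 20530084655612259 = -0.18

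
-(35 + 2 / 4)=-71 / 2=-35.50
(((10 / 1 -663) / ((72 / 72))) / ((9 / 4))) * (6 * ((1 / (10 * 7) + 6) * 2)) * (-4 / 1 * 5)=8797216 / 21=418915.05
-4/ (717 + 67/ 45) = -45/ 8083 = -0.01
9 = 9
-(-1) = 1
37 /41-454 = -18577 /41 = -453.10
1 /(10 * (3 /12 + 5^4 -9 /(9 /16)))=2 /12185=0.00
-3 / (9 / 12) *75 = -300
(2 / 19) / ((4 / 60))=30 / 19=1.58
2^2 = 4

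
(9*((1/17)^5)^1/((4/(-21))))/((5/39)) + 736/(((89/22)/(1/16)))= 11.37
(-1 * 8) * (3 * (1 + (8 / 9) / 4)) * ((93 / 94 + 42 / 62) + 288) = -12379972 / 1457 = -8496.89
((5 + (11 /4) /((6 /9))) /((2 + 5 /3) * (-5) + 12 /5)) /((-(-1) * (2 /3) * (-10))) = 657 /7648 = 0.09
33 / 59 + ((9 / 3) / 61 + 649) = 2337941 / 3599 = 649.61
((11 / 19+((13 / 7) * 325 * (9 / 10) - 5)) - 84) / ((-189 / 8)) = -161300 / 8379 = -19.25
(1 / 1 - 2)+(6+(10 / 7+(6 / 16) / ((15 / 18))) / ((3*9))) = 19163 / 3780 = 5.07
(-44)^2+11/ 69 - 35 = 131180/ 69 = 1901.16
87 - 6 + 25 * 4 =181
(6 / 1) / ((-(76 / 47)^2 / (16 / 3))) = -4418 / 361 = -12.24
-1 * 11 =-11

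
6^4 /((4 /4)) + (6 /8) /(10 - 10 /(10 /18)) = 1295.91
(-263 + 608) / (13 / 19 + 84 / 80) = 131100 / 659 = 198.94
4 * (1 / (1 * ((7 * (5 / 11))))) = 44 / 35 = 1.26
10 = 10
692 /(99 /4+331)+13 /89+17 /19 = 7185168 /2406293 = 2.99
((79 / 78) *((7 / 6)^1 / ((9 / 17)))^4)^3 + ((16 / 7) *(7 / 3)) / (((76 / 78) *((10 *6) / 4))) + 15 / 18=377751849473044915205156674318481 / 27716126269844869335184343040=13629.32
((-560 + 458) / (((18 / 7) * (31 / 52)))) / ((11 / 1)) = -6188 / 1023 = -6.05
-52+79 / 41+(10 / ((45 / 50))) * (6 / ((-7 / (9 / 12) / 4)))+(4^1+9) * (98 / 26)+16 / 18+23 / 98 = -1031377 / 36162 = -28.52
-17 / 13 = -1.31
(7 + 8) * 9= 135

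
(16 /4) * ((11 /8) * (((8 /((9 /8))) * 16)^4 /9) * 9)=6047313952768 /6561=921706135.16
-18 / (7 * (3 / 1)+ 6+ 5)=-9 / 16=-0.56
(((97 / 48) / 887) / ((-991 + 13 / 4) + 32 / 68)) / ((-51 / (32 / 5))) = 776 / 2679693525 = 0.00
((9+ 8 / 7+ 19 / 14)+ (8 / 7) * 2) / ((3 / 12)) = 386 / 7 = 55.14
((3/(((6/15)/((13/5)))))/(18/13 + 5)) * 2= 507/83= 6.11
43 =43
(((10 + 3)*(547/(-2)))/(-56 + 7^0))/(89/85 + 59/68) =241774/7161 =33.76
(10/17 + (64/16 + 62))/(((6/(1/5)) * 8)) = 283/1020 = 0.28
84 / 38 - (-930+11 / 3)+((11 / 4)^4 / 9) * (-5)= 39257041 / 43776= 896.77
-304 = -304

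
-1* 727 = -727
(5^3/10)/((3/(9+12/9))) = 775/18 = 43.06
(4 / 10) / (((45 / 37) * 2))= 37 / 225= 0.16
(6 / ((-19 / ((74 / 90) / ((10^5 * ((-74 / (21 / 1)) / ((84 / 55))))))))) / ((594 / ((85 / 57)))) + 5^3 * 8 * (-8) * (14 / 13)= -33022835999989171 / 3833007750000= -8615.38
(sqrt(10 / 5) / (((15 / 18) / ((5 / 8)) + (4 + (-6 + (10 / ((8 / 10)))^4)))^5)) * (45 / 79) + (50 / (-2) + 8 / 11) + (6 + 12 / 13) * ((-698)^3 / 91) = -336668023941 / 13013 + 11466178560 * sqrt(2) / 174571861068573509342337460527997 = -25871668.63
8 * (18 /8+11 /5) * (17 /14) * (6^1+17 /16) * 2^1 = 170969 /280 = 610.60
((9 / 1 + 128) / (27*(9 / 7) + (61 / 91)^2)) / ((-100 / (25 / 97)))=-1134497 / 112981720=-0.01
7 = 7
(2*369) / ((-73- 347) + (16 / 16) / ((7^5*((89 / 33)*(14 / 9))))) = -1.76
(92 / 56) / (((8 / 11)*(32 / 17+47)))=4301 / 93072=0.05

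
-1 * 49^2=-2401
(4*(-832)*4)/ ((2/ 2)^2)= -13312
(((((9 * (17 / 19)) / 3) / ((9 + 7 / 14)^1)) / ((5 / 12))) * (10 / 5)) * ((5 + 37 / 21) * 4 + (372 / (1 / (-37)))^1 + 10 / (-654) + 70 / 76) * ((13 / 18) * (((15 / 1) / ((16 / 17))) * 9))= -1929876.50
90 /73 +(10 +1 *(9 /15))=4319 /365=11.83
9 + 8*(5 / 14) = 83 / 7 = 11.86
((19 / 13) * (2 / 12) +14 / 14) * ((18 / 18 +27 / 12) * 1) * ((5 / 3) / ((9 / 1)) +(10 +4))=37151 / 648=57.33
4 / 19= 0.21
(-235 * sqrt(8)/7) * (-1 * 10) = 4700 * sqrt(2)/7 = 949.54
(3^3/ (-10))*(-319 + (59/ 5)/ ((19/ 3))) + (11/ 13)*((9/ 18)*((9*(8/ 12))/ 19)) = 278331/ 325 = 856.40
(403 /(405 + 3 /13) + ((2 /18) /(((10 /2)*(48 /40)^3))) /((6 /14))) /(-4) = -0.26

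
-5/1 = -5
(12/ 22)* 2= 1.09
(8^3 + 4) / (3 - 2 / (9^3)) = 376164 / 2185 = 172.16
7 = 7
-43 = -43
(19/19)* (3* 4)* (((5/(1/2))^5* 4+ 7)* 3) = 14400252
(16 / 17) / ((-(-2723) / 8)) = 0.00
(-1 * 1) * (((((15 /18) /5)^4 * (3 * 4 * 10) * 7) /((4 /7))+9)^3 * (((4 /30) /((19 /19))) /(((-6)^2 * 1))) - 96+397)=-829503431189 /2720977920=-304.85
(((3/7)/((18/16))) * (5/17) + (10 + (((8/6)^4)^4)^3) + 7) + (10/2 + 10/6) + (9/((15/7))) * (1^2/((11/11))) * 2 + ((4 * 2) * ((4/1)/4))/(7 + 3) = 47142321899722149619504692607249/47461033630739143368699795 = 993284.77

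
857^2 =734449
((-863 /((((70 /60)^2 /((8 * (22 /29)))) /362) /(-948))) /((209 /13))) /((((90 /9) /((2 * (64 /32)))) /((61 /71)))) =270553632979968 /9584645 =28227819.91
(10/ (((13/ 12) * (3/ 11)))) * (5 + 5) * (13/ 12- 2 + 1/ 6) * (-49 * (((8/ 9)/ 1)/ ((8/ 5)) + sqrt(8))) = 269500/ 39 + 323400 * sqrt(2)/ 13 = 42091.54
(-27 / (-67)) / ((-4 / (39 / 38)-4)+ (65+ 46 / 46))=1053 / 151822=0.01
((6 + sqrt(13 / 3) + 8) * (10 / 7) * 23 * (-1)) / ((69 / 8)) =-160 / 3 - 80 * sqrt(39) / 63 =-61.26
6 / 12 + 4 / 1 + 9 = 27 / 2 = 13.50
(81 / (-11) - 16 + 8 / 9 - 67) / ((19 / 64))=-566912 / 1881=-301.39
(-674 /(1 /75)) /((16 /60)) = -379125 /2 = -189562.50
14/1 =14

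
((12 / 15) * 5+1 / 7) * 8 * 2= 464 / 7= 66.29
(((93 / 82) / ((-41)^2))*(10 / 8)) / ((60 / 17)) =0.00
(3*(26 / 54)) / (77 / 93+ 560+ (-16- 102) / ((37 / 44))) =14911 / 4340859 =0.00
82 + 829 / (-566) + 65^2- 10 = 2431273 / 566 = 4295.54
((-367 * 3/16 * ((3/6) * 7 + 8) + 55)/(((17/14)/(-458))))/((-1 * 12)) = -37771489/1632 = -23144.29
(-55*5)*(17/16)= -4675/16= -292.19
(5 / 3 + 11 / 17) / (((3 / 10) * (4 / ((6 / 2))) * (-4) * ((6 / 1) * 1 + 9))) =-59 / 612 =-0.10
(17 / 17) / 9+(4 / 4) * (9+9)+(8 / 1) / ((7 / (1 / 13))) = 14905 / 819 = 18.20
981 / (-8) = -981 / 8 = -122.62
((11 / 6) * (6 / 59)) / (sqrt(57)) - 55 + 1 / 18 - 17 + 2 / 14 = -9047 / 126 + 11 * sqrt(57) / 3363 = -71.78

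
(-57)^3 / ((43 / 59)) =-10926387 / 43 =-254102.02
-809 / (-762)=809 / 762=1.06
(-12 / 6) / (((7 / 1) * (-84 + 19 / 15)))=30 / 8687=0.00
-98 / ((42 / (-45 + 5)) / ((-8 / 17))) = -2240 / 51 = -43.92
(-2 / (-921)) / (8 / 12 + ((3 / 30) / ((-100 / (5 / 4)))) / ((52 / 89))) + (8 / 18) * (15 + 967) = 436.45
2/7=0.29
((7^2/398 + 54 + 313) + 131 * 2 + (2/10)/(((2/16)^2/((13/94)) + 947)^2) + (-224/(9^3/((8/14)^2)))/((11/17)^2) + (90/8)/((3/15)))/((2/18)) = 6166.20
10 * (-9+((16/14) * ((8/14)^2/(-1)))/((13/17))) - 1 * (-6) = -88.88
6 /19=0.32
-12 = -12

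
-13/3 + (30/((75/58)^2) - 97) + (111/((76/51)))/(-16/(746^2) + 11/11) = -31378681/3524500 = -8.90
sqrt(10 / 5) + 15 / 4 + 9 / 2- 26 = -71 / 4 + sqrt(2) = -16.34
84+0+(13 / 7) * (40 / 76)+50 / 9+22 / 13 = 1435118 / 15561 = 92.23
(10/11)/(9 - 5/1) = 5/22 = 0.23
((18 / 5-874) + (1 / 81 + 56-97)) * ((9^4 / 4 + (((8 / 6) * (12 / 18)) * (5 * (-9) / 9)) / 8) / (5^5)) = -5447078062 / 11390625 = -478.21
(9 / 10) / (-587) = -9 / 5870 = -0.00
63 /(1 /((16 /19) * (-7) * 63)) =-444528 /19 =-23396.21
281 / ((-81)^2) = 281 / 6561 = 0.04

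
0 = 0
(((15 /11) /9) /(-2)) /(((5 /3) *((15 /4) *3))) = -2 /495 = -0.00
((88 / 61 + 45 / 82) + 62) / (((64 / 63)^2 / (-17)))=-1054.12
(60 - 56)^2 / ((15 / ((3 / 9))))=16 / 45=0.36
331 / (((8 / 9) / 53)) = 157887 / 8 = 19735.88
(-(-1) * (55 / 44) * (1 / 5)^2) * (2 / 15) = 1 / 150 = 0.01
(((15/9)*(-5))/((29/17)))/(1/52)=-22100/87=-254.02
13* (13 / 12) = 169 / 12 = 14.08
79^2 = 6241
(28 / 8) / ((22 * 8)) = 7 / 352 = 0.02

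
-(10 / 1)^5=-100000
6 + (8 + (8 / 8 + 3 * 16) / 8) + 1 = 169 / 8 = 21.12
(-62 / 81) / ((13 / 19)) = -1178 / 1053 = -1.12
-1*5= -5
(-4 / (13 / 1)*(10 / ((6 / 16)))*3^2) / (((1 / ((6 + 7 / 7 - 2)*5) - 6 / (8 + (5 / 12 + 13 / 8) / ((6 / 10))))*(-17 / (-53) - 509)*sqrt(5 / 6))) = -2610780*sqrt(30) / 43717999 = -0.33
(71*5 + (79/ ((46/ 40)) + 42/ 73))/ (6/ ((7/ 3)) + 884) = 4986457/ 10419874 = 0.48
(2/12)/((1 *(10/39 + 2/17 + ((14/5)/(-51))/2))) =1105/2298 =0.48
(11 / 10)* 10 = 11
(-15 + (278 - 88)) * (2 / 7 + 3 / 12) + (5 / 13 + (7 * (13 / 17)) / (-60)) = 623521 / 6630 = 94.05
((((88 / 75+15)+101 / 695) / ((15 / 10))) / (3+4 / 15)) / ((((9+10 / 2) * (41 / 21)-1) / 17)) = 5784148 / 2690345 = 2.15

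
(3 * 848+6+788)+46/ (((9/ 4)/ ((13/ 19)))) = 573190/ 171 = 3351.99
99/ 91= 1.09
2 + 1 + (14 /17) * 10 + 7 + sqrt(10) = sqrt(10) + 310 /17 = 21.40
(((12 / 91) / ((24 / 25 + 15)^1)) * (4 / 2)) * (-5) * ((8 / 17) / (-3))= 8000 / 617253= 0.01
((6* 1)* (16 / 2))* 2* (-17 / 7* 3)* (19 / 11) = -93024 / 77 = -1208.10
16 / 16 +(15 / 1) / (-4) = -11 / 4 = -2.75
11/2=5.50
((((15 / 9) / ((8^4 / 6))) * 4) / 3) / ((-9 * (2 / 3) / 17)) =-85 / 9216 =-0.01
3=3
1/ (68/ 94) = 47/ 34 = 1.38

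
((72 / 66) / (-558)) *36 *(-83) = 1992 / 341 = 5.84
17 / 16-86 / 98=145 / 784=0.18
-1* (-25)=25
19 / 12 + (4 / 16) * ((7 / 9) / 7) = 29 / 18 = 1.61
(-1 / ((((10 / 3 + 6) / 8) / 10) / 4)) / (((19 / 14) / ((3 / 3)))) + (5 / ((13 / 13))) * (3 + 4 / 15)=-509 / 57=-8.93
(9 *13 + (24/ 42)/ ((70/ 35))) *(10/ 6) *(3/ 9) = 4105/ 63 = 65.16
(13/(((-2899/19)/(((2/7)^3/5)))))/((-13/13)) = 152/382445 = 0.00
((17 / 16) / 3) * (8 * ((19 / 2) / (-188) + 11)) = 69989 / 2256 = 31.02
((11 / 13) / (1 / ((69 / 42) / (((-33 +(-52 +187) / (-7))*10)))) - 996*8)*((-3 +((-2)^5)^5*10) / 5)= 254421494377299959 / 475800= 534723611553.80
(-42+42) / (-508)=0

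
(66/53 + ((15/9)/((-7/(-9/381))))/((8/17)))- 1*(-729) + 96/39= 732.72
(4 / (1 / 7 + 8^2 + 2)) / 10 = 14 / 2315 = 0.01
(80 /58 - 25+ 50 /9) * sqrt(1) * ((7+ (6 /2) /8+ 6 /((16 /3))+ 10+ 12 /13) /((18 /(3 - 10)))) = 16667525 /122148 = 136.45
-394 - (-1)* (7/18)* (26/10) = -35369/90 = -392.99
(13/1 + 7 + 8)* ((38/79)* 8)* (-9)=-76608/79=-969.72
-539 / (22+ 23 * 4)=-539 / 114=-4.73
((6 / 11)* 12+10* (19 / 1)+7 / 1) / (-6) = -2239 / 66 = -33.92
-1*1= -1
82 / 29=2.83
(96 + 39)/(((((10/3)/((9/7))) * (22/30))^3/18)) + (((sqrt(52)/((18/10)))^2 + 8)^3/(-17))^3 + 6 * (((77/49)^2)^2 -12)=-547757567.93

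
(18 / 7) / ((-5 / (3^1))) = -1.54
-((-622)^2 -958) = -385926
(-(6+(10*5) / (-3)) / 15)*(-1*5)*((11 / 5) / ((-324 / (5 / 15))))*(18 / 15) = 176 / 18225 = 0.01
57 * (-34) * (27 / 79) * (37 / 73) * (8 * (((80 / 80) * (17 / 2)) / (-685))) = 131652216 / 3950395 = 33.33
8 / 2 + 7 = 11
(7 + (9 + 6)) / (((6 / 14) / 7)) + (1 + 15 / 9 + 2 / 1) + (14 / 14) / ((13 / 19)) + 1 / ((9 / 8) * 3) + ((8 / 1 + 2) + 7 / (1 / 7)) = 149090 / 351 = 424.76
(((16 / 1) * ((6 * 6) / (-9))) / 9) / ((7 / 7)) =-64 / 9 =-7.11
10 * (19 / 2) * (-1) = -95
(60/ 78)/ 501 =10/ 6513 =0.00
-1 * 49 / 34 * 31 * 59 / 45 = -89621 / 1530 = -58.58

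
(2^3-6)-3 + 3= 2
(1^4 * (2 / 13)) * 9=18 / 13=1.38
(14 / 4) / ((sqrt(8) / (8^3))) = 448 * sqrt(2) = 633.57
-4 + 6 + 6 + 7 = 15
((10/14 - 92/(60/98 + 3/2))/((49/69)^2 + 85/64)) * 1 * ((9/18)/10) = -22844336/19542215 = -1.17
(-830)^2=688900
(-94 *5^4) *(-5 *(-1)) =-293750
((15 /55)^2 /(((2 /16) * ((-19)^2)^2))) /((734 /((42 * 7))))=10584 /5787164647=0.00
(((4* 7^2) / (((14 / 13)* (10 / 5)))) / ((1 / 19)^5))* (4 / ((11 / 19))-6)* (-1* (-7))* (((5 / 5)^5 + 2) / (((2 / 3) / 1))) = 70977377835 / 11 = 6452488894.09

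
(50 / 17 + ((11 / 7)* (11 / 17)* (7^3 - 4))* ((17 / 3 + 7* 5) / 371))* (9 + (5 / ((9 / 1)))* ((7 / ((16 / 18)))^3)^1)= 64512009747 / 5651072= 11415.89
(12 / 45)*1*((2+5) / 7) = 4 / 15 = 0.27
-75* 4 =-300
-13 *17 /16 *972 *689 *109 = -4033149003 /4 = -1008287250.75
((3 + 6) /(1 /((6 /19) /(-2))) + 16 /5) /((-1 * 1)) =-169 /95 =-1.78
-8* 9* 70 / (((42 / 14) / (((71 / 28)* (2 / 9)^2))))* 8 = -45440 / 27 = -1682.96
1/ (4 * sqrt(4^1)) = 1/ 8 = 0.12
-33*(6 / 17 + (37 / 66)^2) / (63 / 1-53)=-49409 / 22440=-2.20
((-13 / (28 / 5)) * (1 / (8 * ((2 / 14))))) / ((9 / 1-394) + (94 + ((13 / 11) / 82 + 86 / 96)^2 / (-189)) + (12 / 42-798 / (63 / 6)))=179912252520 / 32481074157361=0.01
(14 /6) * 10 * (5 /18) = 175 /27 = 6.48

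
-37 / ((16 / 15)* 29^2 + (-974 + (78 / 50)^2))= 69375 / 139687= 0.50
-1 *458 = -458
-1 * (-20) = 20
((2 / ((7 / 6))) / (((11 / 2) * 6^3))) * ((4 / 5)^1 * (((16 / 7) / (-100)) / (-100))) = 4 / 15159375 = 0.00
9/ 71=0.13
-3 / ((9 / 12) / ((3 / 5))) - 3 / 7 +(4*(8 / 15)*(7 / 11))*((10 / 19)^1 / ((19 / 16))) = -928507 / 416955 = -2.23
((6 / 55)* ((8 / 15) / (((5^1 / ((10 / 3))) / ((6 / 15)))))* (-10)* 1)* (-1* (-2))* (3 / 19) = -256 / 5225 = -0.05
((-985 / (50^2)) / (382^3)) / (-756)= 197 / 21070841904000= 0.00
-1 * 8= -8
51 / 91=0.56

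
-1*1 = -1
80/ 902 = 40/ 451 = 0.09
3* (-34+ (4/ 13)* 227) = 1398/ 13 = 107.54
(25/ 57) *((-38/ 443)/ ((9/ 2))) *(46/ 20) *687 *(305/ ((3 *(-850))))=321287/ 203337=1.58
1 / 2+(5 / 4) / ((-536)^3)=307981307 / 615962624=0.50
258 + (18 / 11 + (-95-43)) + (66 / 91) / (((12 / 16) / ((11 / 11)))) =122726 / 1001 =122.60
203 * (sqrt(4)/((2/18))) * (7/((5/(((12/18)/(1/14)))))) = 238728/5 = 47745.60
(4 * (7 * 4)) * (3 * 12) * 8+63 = 32319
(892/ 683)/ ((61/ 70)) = 62440/ 41663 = 1.50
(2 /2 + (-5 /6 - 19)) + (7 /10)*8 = -397 /30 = -13.23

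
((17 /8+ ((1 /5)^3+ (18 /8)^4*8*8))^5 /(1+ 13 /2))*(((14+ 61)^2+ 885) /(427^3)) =370453668005181758905993411196433 /2780517250000000000000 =133231925824.30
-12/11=-1.09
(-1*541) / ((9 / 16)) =-961.78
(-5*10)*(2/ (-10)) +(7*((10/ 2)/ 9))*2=160/ 9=17.78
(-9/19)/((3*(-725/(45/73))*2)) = 27/402230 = 0.00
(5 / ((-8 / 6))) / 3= -5 / 4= -1.25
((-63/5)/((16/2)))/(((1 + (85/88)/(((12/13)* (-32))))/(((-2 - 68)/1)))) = 3725568/32687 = 113.98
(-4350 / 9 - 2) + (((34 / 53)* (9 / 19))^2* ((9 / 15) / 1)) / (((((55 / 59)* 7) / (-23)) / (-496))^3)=256962188748109429681552 / 868025310219375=296030755.93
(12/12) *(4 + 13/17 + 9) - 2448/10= -19638/85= -231.04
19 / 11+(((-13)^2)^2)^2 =8973037950 / 11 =815730722.73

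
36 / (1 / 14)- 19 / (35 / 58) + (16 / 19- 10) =308132 / 665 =463.36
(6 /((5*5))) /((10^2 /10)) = 3 /125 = 0.02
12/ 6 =2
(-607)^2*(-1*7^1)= -2579143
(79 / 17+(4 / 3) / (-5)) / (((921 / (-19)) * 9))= -21223 / 2113695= -0.01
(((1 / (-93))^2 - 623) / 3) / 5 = -5388326 / 129735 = -41.53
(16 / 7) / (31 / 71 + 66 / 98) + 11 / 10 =61001 / 19310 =3.16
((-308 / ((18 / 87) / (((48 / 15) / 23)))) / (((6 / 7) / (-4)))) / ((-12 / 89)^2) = 495252604 / 9315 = 53167.21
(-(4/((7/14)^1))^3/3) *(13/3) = -6656/9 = -739.56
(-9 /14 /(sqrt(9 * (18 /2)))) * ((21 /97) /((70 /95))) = -57 /2716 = -0.02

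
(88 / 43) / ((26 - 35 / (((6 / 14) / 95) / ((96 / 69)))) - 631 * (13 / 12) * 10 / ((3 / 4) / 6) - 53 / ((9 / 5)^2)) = -163944 / 5244834571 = -0.00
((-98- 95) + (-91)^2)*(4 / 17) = 32352 / 17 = 1903.06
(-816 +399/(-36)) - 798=-19501/12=-1625.08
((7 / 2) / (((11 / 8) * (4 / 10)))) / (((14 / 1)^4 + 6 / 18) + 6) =0.00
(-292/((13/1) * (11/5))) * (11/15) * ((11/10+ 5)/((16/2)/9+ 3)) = -11.74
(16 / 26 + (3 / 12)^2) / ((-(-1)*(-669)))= -47 / 46384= -0.00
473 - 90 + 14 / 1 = 397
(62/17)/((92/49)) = 1519/782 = 1.94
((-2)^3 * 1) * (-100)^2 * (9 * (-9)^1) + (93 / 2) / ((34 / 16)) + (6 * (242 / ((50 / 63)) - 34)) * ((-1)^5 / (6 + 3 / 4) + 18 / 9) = 991903912 / 153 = 6483032.10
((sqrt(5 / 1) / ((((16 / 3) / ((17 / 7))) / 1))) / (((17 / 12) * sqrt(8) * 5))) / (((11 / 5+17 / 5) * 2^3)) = 9 * sqrt(10) / 25088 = 0.00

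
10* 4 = 40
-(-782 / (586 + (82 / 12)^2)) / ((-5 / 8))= -225216 / 113885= -1.98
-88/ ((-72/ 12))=44/ 3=14.67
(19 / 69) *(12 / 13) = 76 / 299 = 0.25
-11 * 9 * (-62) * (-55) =-337590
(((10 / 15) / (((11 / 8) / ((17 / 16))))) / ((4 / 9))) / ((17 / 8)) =6 / 11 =0.55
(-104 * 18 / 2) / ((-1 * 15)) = 312 / 5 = 62.40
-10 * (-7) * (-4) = -280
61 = 61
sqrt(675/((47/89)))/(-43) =-15 * sqrt(12549)/2021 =-0.83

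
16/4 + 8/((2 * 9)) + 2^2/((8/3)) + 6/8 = 6.69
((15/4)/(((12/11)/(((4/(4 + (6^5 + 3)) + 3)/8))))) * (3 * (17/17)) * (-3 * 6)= -34679205/498112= -69.62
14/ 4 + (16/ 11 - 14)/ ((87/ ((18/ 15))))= 10613/ 3190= 3.33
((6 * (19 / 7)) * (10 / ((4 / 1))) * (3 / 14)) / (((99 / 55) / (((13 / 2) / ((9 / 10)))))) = 30875 / 882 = 35.01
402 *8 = 3216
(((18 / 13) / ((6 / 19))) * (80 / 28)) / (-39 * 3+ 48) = -380 / 2093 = -0.18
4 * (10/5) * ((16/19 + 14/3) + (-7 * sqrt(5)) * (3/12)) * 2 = 5024/57 - 28 * sqrt(5) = 25.53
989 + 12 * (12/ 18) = 997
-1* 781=-781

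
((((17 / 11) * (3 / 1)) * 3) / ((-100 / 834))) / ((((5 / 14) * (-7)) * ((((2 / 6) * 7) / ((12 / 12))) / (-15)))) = -574209 / 1925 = -298.29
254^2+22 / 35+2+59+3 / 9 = 6780686 / 105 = 64577.96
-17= -17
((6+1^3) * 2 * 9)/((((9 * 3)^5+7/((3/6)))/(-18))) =-2268/14348921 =-0.00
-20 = -20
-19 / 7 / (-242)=19 / 1694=0.01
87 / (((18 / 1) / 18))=87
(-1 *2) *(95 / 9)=-190 / 9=-21.11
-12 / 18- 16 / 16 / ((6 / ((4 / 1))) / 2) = -2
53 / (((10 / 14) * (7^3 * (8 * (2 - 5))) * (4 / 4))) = -53 / 5880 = -0.01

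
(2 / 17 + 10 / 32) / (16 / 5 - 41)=-0.01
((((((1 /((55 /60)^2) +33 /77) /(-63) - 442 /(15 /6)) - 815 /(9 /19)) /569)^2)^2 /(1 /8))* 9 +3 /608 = 319439104909247102801308944091777239259 /35882772520696468012647454165020000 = 8902.30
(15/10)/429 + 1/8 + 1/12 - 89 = -304721/3432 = -88.79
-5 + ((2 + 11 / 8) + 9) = 7.38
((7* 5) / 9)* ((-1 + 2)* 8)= 280 / 9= 31.11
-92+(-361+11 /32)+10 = -14165 /32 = -442.66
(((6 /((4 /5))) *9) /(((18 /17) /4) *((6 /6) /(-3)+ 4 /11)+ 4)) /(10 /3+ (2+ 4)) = 75735 /41972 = 1.80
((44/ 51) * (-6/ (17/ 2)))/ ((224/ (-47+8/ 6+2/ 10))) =3751/ 30345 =0.12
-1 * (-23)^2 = -529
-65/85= -13/17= -0.76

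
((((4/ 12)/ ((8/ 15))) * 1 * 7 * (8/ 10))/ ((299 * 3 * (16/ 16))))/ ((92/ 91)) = 49/ 12696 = 0.00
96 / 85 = 1.13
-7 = -7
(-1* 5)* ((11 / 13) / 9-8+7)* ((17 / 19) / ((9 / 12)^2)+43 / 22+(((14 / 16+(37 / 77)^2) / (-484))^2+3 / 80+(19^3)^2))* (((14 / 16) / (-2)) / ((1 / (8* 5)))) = -5617812310031719098970021855 / 1506320997717279744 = -3729492132.52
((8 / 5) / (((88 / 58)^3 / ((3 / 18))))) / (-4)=-24389 / 1277760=-0.02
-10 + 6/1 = -4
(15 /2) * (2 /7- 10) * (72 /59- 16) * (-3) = -1334160 /413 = -3230.41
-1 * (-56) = 56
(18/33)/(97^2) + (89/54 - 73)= -398781323/5588946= -71.35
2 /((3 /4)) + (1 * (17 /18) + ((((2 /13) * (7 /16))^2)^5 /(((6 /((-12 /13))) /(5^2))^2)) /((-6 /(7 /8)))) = 3252096693961894117251595 /900580622944320444432384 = 3.61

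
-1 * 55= -55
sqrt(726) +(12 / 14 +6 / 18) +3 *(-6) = -353 / 21 +11 *sqrt(6) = 10.13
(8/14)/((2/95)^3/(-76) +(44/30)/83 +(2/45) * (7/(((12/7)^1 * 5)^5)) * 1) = 756991943712000000/23417733145410149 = 32.33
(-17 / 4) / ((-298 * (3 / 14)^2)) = 833 / 2682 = 0.31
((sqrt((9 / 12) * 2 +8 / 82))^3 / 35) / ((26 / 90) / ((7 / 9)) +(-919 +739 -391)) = -131 * sqrt(10742) / 134291728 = -0.00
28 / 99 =0.28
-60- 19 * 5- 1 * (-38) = -117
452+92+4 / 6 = 1634 / 3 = 544.67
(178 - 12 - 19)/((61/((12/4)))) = 441/61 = 7.23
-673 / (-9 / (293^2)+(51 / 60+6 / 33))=-12710802940 / 19485743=-652.31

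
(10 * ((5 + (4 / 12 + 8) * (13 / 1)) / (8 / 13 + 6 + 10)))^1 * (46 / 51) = 14950 / 243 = 61.52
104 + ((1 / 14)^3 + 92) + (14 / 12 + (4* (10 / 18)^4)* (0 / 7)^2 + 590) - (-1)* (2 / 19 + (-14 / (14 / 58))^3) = -30393942011 / 156408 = -194324.73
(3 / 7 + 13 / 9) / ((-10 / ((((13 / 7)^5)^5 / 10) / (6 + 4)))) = -416328190877142183295813641887 / 42243661519414894375420500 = -9855.40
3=3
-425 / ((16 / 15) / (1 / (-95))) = 1275 / 304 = 4.19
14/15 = 0.93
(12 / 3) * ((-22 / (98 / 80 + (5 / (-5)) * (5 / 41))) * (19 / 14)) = -108.27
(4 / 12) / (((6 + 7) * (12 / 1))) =1 / 468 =0.00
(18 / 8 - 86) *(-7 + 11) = -335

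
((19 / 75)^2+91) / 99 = 512236 / 556875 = 0.92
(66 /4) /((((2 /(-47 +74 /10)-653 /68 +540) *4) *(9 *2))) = 6171 /14281172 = 0.00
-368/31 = -11.87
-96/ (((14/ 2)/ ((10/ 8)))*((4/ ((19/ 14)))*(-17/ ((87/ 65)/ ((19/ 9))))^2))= -1839267/ 227354855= -0.01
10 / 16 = 5 / 8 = 0.62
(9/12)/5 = 3/20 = 0.15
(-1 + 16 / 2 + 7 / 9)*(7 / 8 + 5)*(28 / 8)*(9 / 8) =11515 / 64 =179.92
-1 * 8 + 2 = -6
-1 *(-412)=412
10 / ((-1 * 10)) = -1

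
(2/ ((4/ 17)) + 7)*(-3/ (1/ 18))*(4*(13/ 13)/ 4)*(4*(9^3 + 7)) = -2464128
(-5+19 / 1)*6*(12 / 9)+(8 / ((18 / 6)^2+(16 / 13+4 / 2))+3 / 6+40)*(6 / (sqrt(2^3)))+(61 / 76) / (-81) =13087*sqrt(2) / 212+689411 / 6156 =199.29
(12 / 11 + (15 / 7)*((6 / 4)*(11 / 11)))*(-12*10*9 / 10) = -35802 / 77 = -464.96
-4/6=-2/3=-0.67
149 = 149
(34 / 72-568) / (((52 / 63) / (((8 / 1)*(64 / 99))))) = -4576544 / 1287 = -3555.98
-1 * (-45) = 45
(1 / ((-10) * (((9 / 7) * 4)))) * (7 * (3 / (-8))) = 0.05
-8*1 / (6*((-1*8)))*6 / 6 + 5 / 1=31 / 6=5.17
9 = 9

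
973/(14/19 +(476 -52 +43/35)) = 647045/283267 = 2.28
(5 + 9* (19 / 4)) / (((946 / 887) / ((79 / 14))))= 13383943 / 52976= 252.64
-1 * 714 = -714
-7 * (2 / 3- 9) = 175 / 3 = 58.33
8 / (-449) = -0.02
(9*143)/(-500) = -1287/500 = -2.57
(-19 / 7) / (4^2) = -19 / 112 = -0.17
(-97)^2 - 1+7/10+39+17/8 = 377993/40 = 9449.82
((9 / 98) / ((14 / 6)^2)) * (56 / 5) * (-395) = -25596 / 343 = -74.62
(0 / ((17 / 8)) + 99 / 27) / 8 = 11 / 24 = 0.46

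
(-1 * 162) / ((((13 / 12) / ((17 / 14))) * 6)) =-2754 / 91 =-30.26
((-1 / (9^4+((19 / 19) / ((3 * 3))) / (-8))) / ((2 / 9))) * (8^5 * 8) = -84934656 / 472391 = -179.80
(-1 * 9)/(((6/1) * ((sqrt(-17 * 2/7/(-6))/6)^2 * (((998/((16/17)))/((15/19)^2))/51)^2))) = -0.06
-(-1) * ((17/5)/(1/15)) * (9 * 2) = 918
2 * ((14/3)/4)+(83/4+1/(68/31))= 2401/102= 23.54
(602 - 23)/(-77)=-579/77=-7.52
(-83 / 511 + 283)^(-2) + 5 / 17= 104449043557 / 355111655300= 0.29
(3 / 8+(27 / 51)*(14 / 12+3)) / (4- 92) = -351 / 11968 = -0.03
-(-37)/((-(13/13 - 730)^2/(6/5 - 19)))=3293/2657205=0.00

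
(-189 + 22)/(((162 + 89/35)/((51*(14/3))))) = -1391110/5759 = -241.55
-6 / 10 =-3 / 5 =-0.60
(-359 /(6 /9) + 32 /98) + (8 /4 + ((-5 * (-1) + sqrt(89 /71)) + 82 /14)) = -51481 /98 + sqrt(6319) /71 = -524.20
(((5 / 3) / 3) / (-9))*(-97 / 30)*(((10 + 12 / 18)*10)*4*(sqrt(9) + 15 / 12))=263840 / 729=361.92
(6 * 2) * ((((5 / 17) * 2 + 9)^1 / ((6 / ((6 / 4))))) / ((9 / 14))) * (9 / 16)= 3423 / 136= 25.17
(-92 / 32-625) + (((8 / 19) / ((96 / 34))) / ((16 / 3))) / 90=-34357303 / 54720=-627.87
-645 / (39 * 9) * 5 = -1075 / 117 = -9.19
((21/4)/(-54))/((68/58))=-203/2448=-0.08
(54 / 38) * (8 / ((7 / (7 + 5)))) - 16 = 464 / 133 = 3.49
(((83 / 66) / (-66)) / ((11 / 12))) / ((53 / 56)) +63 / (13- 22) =-1486051 / 211629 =-7.02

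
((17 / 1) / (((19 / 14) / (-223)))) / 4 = -26537 / 38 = -698.34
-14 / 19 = -0.74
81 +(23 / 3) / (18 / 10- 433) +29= 109.98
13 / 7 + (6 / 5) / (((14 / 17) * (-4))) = 209 / 140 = 1.49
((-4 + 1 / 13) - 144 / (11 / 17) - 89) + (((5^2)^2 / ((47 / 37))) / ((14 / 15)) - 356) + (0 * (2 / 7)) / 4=-13578035 / 94094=-144.30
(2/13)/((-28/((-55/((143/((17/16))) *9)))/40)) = 425/42588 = 0.01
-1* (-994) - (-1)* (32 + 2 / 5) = 5132 / 5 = 1026.40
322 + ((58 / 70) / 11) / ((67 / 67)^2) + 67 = 389.08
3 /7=0.43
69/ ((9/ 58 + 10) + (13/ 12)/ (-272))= 283968/ 41777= 6.80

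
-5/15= -1/3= -0.33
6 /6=1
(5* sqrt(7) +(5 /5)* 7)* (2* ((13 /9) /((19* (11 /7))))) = 1274 /1881 +910* sqrt(7) /1881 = 1.96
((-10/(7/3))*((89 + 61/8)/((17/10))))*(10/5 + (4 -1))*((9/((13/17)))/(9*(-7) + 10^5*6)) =-869625/36396178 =-0.02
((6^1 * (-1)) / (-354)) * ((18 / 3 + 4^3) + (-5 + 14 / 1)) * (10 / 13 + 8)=9006 / 767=11.74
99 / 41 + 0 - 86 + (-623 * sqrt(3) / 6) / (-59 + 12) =-3427 / 41 + 623 * sqrt(3) / 282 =-79.76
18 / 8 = 9 / 4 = 2.25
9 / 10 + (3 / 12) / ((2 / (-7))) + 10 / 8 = 51 / 40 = 1.28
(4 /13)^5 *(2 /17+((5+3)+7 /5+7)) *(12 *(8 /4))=2654208 /2427685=1.09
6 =6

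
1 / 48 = 0.02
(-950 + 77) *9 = -7857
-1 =-1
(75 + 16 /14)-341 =-264.86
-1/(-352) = 1/352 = 0.00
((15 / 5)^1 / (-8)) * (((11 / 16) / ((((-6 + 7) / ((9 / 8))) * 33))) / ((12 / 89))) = -267 / 4096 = -0.07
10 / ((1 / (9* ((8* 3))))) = 2160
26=26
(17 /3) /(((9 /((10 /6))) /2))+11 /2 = 1231 /162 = 7.60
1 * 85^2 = 7225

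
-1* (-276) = 276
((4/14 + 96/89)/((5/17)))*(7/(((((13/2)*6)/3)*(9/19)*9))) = 54910/93717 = 0.59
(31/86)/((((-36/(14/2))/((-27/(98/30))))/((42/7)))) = 4185/1204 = 3.48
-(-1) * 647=647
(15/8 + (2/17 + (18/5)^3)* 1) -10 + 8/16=665527/17000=39.15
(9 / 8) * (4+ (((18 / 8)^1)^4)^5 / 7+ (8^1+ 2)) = 109419958900768057641 / 61572651155456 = 1777087.02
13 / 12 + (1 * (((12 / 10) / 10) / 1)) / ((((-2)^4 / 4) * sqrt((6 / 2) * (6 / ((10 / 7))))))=sqrt(35) / 700 + 13 / 12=1.09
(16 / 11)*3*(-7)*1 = -336 / 11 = -30.55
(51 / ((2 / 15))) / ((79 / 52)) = 19890 / 79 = 251.77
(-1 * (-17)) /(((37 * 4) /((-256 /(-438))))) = 544 /8103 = 0.07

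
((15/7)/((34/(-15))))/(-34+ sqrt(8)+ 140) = -11925/1336132+ 225* sqrt(2)/1336132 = -0.01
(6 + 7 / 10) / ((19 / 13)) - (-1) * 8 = 2391 / 190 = 12.58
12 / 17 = 0.71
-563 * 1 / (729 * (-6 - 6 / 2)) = 0.09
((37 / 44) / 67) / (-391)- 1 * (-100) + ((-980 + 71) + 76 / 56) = -6516608797 / 8068676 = -807.64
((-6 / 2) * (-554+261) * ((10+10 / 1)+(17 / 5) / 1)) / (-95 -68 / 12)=-308529 / 1510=-204.32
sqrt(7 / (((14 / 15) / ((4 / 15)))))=sqrt(2)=1.41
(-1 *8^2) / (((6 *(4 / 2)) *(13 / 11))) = -176 / 39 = -4.51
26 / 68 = 13 / 34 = 0.38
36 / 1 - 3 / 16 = 573 / 16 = 35.81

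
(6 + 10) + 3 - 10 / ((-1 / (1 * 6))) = 79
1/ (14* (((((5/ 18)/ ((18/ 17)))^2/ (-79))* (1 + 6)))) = -4146552/ 354025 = -11.71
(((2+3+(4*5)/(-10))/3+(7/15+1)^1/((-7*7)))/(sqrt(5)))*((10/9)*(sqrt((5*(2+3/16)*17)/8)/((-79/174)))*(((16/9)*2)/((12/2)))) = -82708*sqrt(1190)/940653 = -3.03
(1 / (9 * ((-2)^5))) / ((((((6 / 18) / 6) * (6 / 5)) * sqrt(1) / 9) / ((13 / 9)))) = -65 / 96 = -0.68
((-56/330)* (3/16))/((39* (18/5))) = -7/30888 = -0.00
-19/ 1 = -19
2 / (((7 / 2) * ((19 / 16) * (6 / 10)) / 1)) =320 / 399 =0.80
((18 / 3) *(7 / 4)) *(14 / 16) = 147 / 16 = 9.19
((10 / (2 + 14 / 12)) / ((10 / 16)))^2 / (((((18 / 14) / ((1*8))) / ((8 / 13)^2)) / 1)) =3670016 / 61009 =60.16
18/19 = 0.95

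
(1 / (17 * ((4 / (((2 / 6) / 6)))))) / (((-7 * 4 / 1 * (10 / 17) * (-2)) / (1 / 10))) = 1 / 403200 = 0.00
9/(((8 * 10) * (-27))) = -1/240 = -0.00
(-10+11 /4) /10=-29 /40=-0.72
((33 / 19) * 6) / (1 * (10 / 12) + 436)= 1188 / 49799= 0.02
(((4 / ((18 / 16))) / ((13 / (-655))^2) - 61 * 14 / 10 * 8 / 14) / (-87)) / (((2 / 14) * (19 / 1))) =-38.02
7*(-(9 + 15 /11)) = -798 /11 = -72.55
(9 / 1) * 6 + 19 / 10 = 559 / 10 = 55.90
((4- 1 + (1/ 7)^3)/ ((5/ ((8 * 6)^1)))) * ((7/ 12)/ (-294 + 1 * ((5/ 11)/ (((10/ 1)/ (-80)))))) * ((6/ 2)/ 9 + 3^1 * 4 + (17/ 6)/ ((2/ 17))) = -495121/ 240639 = -2.06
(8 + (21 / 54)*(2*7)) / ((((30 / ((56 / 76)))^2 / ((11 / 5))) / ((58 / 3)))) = 3782702 / 10965375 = 0.34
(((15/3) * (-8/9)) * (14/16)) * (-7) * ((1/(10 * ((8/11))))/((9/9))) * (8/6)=539/108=4.99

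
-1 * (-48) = 48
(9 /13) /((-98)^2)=9 /124852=0.00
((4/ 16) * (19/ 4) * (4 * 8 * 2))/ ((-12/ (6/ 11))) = -38/ 11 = -3.45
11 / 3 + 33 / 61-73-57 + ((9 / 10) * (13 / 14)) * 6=-1547167 / 12810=-120.78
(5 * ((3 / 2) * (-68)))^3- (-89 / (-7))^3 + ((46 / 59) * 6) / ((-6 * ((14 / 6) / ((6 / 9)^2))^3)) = -10354499538223 / 78057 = -132653055.31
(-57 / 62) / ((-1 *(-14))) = -57 / 868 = -0.07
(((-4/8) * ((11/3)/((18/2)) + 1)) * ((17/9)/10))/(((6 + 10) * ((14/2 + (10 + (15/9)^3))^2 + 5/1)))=-969/55152160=-0.00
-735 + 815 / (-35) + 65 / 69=-365797 / 483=-757.34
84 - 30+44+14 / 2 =105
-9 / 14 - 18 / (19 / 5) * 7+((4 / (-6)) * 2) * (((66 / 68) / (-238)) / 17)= -44172365 / 1306858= -33.80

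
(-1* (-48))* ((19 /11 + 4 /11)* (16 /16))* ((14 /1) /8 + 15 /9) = 3772 /11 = 342.91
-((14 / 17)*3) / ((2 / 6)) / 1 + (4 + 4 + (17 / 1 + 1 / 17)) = 17.65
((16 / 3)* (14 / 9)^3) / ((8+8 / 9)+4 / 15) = 54880 / 25029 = 2.19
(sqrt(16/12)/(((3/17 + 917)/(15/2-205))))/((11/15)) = -33575 *sqrt(3)/171512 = -0.34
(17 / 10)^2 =289 / 100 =2.89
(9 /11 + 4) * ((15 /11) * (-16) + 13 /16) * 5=-506.05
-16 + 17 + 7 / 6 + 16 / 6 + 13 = 107 / 6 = 17.83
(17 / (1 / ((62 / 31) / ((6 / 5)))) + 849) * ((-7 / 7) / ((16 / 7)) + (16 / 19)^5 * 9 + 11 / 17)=296983002113 / 84187366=3527.64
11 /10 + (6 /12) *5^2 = 68 /5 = 13.60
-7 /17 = -0.41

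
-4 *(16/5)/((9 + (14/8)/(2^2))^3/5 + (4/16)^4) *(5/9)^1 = -1310720/30987279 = -0.04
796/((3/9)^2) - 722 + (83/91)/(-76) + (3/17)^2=12875818265/1998724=6442.02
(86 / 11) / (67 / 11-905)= -43 / 4944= -0.01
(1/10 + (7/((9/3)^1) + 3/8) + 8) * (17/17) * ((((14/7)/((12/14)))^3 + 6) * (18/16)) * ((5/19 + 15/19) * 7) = 4584895/2736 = 1675.77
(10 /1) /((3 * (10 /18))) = 6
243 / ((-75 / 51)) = -4131 / 25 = -165.24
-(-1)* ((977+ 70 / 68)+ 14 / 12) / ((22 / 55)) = 249695 / 102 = 2447.99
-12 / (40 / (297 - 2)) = -177 / 2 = -88.50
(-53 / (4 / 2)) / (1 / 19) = -503.50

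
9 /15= 3 /5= 0.60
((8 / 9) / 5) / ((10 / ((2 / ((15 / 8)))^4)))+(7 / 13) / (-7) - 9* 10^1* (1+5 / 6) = -24440873378 / 148078125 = -165.05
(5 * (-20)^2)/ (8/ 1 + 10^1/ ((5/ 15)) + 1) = 2000/ 39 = 51.28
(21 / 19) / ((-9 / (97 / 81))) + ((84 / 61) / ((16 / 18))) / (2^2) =541261 / 2253096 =0.24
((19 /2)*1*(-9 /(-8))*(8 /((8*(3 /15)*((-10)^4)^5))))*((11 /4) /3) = 627 /1280000000000000000000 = 0.00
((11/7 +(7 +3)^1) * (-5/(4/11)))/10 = -891/56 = -15.91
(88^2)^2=59969536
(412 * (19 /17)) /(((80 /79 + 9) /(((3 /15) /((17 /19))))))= 11749828 /1142995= 10.28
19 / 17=1.12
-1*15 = -15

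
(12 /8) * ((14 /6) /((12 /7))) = 49 /24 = 2.04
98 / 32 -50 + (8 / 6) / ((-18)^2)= -182477 / 3888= -46.93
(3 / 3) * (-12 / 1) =-12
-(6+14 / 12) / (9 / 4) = -86 / 27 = -3.19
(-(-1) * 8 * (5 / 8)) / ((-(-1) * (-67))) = -5 / 67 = -0.07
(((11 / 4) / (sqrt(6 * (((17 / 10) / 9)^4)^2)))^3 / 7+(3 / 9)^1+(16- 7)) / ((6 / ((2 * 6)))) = 56 / 3+326313987027960937500000 * sqrt(6) / 4078355660608327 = 195986546.24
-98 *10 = -980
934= 934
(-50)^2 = 2500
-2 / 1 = -2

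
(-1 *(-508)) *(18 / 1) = 9144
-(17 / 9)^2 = -289 / 81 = -3.57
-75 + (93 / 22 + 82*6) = 9267 / 22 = 421.23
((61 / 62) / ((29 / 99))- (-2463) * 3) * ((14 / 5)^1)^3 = 18235884492 / 112375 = 162277.06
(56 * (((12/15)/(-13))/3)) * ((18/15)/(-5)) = 448/1625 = 0.28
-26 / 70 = -13 / 35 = -0.37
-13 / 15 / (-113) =13 / 1695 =0.01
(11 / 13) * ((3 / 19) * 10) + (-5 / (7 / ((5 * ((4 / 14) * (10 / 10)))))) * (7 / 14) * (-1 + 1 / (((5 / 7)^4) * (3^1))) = 1082828 / 907725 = 1.19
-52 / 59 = -0.88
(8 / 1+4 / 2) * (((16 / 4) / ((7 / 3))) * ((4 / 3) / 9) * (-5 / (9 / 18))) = -1600 / 63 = -25.40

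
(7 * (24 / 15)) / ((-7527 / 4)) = -0.01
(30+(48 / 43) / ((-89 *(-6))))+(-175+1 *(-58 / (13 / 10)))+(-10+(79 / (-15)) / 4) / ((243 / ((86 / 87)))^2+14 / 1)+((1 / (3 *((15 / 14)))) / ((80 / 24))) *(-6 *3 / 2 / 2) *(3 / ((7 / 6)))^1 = -63618082636027481 / 333614354087625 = -190.69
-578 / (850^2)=-1 / 1250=-0.00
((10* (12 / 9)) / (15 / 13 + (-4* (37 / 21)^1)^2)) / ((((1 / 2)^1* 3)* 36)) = 12740 / 2622303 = 0.00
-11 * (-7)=77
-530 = -530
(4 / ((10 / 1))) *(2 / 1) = 4 / 5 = 0.80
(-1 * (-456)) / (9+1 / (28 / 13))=12768 / 265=48.18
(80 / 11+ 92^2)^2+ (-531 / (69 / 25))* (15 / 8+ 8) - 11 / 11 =1597677124665 / 22264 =71760560.76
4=4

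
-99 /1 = -99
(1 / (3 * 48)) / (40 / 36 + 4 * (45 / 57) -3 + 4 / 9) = 19 / 4688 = 0.00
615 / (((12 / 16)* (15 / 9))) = 492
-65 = -65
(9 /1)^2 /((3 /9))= 243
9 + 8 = 17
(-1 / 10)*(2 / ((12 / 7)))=-7 / 60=-0.12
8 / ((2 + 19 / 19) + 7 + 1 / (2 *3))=48 / 61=0.79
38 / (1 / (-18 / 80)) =-171 / 20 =-8.55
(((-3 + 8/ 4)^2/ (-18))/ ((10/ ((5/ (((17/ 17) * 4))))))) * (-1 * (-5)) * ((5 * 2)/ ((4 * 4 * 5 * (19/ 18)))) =-5/ 1216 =-0.00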